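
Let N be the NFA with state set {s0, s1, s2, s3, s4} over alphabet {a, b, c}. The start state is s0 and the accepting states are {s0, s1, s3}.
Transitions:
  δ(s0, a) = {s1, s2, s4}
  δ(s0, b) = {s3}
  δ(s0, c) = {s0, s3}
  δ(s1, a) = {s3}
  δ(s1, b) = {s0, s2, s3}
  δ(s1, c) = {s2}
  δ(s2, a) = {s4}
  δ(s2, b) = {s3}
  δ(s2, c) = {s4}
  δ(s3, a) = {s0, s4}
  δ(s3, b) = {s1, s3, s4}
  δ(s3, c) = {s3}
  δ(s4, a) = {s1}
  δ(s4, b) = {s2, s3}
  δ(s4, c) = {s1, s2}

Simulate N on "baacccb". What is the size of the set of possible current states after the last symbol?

Start: {s0}
read b: {s3}
read a: {s0, s4}
read a: {s1, s2, s4}
read c: {s1, s2, s4}
read c: {s1, s2, s4}
read c: {s1, s2, s4}
read b: {s0, s2, s3}
Final reachable set {s0, s2, s3} has 3 states.

3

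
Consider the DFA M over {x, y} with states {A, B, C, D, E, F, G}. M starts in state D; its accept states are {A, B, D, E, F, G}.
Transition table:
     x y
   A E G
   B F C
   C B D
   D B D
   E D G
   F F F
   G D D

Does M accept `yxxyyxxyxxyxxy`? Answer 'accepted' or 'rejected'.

accepted

D --y--> D
D --x--> B
B --x--> F
F --y--> F
F --y--> F
F --x--> F
F --x--> F
F --y--> F
F --x--> F
F --x--> F
F --y--> F
F --x--> F
F --x--> F
F --y--> F
End in state F, which is an accepting state.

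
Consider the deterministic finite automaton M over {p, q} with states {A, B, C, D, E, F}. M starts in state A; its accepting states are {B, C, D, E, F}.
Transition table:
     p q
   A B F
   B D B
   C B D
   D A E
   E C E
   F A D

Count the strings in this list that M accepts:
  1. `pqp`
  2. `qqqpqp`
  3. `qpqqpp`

`pqp`: accepted
`qqqpqp`: rejected
`qpqqpp`: accepted

2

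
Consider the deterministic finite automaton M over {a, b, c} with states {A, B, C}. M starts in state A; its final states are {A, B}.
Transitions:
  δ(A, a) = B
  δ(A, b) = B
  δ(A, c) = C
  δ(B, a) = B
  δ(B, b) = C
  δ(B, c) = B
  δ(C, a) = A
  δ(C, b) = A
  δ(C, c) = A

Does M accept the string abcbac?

accepted

A --a--> B
B --b--> C
C --c--> A
A --b--> B
B --a--> B
B --c--> B
End in state B, which is an accepting state.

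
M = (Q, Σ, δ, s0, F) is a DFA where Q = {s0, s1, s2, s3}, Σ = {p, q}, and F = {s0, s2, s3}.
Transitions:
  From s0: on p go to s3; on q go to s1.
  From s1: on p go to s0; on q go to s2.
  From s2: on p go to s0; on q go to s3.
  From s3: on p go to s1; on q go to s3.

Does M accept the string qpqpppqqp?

s0 --q--> s1
s1 --p--> s0
s0 --q--> s1
s1 --p--> s0
s0 --p--> s3
s3 --p--> s1
s1 --q--> s2
s2 --q--> s3
s3 --p--> s1
End in state s1, which is not an accepting state.

rejected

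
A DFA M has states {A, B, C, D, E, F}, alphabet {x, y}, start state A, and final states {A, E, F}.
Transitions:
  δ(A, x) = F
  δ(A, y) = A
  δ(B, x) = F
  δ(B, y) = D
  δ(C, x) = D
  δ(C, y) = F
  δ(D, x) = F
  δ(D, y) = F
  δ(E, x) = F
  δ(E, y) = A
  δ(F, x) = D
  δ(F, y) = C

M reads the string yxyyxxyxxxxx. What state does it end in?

D

A --y--> A
A --x--> F
F --y--> C
C --y--> F
F --x--> D
D --x--> F
F --y--> C
C --x--> D
D --x--> F
F --x--> D
D --x--> F
F --x--> D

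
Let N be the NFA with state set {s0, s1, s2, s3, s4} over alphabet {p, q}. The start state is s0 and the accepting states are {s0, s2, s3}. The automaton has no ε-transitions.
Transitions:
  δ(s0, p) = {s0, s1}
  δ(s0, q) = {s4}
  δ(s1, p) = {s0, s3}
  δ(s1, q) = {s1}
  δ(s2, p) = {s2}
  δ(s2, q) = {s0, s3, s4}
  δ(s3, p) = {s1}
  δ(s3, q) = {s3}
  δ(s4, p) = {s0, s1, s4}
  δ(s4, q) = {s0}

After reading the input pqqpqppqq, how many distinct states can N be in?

Start: {s0}
read p: {s0, s1}
read q: {s1, s4}
read q: {s0, s1}
read p: {s0, s1, s3}
read q: {s1, s3, s4}
read p: {s0, s1, s3, s4}
read p: {s0, s1, s3, s4}
read q: {s0, s1, s3, s4}
read q: {s0, s1, s3, s4}
Final reachable set {s0, s1, s3, s4} has 4 states.

4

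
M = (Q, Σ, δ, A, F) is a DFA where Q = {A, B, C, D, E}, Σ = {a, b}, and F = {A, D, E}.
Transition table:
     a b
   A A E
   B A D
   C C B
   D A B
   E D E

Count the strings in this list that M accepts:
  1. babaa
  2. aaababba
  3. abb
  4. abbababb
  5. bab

4

babaa: accepted
aaababba: accepted
abb: accepted
abbababb: accepted
bab: rejected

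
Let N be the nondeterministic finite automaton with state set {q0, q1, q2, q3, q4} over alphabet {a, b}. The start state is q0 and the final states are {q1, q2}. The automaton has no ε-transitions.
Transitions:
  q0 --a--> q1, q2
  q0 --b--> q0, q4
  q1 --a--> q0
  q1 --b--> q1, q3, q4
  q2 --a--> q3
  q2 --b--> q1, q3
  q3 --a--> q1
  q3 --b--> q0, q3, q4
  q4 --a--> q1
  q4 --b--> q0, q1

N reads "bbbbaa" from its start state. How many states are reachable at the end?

4

Start: {q0}
read b: {q0, q4}
read b: {q0, q1, q4}
read b: {q0, q1, q3, q4}
read b: {q0, q1, q3, q4}
read a: {q0, q1, q2}
read a: {q0, q1, q2, q3}
Final reachable set {q0, q1, q2, q3} has 4 states.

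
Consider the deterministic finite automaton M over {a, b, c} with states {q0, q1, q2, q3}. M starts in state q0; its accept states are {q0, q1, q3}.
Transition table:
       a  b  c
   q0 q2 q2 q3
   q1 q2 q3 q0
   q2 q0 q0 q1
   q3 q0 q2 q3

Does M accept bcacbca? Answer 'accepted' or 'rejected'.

q0 --b--> q2
q2 --c--> q1
q1 --a--> q2
q2 --c--> q1
q1 --b--> q3
q3 --c--> q3
q3 --a--> q0
End in state q0, which is an accepting state.

accepted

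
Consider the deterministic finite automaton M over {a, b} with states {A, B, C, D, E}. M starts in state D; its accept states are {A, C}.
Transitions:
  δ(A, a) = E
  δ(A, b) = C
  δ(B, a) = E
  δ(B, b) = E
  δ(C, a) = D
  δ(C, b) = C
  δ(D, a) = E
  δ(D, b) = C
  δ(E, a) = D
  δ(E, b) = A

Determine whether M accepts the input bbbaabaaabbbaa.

D --b--> C
C --b--> C
C --b--> C
C --a--> D
D --a--> E
E --b--> A
A --a--> E
E --a--> D
D --a--> E
E --b--> A
A --b--> C
C --b--> C
C --a--> D
D --a--> E
End in state E, which is not an accepting state.

rejected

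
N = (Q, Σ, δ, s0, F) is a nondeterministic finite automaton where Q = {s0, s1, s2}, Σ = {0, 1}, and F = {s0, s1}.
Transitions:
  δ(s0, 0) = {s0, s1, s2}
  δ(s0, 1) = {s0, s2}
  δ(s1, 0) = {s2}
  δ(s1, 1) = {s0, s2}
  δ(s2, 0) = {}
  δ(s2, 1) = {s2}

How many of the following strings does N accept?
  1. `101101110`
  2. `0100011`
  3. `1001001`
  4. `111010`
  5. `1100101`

5

`101101110`: accepted
`0100011`: accepted
`1001001`: accepted
`111010`: accepted
`1100101`: accepted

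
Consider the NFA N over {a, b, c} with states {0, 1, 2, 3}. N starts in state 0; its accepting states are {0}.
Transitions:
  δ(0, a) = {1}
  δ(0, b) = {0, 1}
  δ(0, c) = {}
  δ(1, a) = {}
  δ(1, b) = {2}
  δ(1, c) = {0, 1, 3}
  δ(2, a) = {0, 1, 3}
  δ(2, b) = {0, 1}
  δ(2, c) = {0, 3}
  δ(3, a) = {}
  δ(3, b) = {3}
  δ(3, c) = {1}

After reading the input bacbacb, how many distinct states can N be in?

Start: {0}
read b: {0, 1}
read a: {1}
read c: {0, 1, 3}
read b: {0, 1, 2, 3}
read a: {0, 1, 3}
read c: {0, 1, 3}
read b: {0, 1, 2, 3}
Final reachable set {0, 1, 2, 3} has 4 states.

4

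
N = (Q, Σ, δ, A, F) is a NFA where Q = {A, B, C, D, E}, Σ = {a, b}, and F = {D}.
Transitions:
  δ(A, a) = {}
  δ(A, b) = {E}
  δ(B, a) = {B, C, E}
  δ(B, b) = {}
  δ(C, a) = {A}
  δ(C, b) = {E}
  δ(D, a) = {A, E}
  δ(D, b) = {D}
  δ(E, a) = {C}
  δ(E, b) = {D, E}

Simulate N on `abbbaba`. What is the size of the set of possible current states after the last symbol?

0

Start: {A}
read a: {}
The reachable set is empty and stays empty for the remaining 6 symbols.
Final reachable set {} has 0 states.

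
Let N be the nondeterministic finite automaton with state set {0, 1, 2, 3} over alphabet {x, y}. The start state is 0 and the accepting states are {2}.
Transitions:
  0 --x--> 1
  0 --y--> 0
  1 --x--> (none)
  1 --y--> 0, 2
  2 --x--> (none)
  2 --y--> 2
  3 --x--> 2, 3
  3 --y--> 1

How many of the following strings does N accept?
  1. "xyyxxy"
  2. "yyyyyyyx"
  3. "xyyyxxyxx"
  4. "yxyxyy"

1

"xyyxxy": rejected
"yyyyyyyx": rejected
"xyyyxxyxx": rejected
"yxyxyy": accepted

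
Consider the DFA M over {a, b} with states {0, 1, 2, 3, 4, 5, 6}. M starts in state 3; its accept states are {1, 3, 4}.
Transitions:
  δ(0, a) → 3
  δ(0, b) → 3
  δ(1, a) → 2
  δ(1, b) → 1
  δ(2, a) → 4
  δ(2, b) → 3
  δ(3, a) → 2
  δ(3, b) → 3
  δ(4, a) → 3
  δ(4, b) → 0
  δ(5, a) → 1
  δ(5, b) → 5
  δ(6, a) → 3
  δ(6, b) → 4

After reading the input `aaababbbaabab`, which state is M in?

3

3 --a--> 2
2 --a--> 4
4 --a--> 3
3 --b--> 3
3 --a--> 2
2 --b--> 3
3 --b--> 3
3 --b--> 3
3 --a--> 2
2 --a--> 4
4 --b--> 0
0 --a--> 3
3 --b--> 3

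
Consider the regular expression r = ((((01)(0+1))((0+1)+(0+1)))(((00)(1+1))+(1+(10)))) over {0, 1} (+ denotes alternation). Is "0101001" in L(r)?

yes

Split as 0101·001: (((01)(0+1))((0+1)+(0+1))) matches 0101 and (((00)(1+1))+(1+(10))) matches 001.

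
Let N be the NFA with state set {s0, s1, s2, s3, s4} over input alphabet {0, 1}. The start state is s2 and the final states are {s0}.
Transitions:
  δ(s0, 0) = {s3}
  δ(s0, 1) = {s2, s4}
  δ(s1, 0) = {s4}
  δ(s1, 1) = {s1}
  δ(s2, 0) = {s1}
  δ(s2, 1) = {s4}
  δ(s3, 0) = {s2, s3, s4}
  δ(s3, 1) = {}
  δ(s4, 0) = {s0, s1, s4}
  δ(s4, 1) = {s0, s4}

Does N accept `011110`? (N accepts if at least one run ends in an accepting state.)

Start: {s2}
read 0: {s1}
read 1: {s1}
read 1: {s1}
read 1: {s1}
read 1: {s1}
read 0: {s4}
Reachable ∩ accepting = {} — empty.

rejected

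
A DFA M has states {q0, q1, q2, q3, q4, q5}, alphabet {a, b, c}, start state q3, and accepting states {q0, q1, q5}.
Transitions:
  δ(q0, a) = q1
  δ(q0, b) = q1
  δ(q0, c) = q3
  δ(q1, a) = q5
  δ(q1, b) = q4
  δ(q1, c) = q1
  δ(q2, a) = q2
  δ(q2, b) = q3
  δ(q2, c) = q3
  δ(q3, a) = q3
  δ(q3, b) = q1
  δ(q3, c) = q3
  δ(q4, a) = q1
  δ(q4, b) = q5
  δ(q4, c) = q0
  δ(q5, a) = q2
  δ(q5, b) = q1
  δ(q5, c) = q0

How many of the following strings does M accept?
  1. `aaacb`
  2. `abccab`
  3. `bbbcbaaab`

2

`aaacb`: accepted
`abccab`: accepted
`bbbcbaaab`: rejected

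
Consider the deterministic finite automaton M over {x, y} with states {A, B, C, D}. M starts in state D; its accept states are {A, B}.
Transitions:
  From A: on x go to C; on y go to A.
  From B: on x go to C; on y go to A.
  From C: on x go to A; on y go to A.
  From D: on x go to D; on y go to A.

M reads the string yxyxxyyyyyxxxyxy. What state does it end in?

A

D --y--> A
A --x--> C
C --y--> A
A --x--> C
C --x--> A
A --y--> A
A --y--> A
A --y--> A
A --y--> A
A --y--> A
A --x--> C
C --x--> A
A --x--> C
C --y--> A
A --x--> C
C --y--> A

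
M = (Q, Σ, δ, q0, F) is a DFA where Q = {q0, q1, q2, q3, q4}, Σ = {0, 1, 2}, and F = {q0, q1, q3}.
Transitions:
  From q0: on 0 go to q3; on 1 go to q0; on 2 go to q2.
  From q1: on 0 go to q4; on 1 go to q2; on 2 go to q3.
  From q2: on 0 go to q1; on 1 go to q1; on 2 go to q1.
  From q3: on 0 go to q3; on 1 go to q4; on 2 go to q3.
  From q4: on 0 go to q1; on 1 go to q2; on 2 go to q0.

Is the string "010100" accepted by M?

rejected

q0 --0--> q3
q3 --1--> q4
q4 --0--> q1
q1 --1--> q2
q2 --0--> q1
q1 --0--> q4
End in state q4, which is not an accepting state.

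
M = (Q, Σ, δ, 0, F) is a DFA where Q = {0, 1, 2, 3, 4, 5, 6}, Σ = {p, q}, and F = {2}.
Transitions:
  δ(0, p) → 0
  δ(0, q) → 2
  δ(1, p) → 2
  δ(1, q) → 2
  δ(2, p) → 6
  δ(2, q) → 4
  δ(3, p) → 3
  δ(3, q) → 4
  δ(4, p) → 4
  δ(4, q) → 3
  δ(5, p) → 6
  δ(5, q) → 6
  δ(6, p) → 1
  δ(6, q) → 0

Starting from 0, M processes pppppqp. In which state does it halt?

0 --p--> 0
0 --p--> 0
0 --p--> 0
0 --p--> 0
0 --p--> 0
0 --q--> 2
2 --p--> 6

6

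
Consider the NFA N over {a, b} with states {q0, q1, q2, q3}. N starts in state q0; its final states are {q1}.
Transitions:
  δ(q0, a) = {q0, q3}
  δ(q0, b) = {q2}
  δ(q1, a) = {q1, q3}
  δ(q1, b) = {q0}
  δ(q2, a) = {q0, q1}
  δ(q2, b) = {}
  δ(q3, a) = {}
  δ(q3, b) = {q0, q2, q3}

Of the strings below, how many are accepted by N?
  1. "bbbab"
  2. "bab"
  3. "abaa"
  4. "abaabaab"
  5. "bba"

1

"bbbab": rejected
"bab": rejected
"abaa": accepted
"abaabaab": rejected
"bba": rejected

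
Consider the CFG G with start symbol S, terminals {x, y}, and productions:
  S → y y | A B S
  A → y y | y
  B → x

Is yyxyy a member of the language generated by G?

S ⇒ ABS ⇒ yyBS ⇒ yyxS ⇒ yyxyy

yes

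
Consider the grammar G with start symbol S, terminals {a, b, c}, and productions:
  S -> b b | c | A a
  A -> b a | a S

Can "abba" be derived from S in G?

S ⇒ Aa ⇒ aSa ⇒ abba

yes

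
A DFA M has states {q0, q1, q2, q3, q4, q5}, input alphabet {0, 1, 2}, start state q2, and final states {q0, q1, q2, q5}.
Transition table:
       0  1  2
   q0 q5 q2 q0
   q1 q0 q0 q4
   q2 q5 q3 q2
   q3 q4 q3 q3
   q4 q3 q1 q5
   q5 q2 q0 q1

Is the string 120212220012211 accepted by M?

q2 --1--> q3
q3 --2--> q3
q3 --0--> q4
q4 --2--> q5
q5 --1--> q0
q0 --2--> q0
q0 --2--> q0
q0 --2--> q0
q0 --0--> q5
q5 --0--> q2
q2 --1--> q3
q3 --2--> q3
q3 --2--> q3
q3 --1--> q3
q3 --1--> q3
End in state q3, which is not an accepting state.

rejected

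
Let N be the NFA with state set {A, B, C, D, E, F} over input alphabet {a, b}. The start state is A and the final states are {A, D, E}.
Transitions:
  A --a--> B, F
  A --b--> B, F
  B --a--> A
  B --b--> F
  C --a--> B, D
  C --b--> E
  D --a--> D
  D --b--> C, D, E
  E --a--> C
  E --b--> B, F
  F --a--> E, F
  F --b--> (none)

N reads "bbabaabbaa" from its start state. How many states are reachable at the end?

4

Start: {A}
read b: {B, F}
read b: {F}
read a: {E, F}
read b: {B, F}
read a: {A, E, F}
read a: {B, C, E, F}
read b: {B, E, F}
read b: {B, F}
read a: {A, E, F}
read a: {B, C, E, F}
Final reachable set {B, C, E, F} has 4 states.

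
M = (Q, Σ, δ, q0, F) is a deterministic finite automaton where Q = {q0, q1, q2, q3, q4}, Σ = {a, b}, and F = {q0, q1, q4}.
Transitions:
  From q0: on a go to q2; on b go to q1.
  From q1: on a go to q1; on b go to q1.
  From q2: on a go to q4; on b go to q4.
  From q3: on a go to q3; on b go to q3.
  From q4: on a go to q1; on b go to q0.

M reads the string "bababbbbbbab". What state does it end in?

q1

q0 --b--> q1
q1 --a--> q1
q1 --b--> q1
q1 --a--> q1
q1 --b--> q1
q1 --b--> q1
q1 --b--> q1
q1 --b--> q1
q1 --b--> q1
q1 --b--> q1
q1 --a--> q1
q1 --b--> q1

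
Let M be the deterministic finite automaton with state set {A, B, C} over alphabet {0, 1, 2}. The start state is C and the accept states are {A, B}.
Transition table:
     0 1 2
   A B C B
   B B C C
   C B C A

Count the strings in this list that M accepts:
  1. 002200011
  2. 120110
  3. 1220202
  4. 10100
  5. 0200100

3

002200011: rejected
120110: accepted
1220202: rejected
10100: accepted
0200100: accepted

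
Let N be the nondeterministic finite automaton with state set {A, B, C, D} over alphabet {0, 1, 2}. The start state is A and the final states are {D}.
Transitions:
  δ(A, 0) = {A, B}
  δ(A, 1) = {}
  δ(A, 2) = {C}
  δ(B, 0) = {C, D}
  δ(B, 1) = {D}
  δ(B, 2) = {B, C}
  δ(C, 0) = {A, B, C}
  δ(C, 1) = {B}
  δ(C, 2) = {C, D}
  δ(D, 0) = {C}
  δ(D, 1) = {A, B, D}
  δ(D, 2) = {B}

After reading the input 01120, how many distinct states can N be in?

Start: {A}
read 0: {A, B}
read 1: {D}
read 1: {A, B, D}
read 2: {B, C}
read 0: {A, B, C, D}
Final reachable set {A, B, C, D} has 4 states.

4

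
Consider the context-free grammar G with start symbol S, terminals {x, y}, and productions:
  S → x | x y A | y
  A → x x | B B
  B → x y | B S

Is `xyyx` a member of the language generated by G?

no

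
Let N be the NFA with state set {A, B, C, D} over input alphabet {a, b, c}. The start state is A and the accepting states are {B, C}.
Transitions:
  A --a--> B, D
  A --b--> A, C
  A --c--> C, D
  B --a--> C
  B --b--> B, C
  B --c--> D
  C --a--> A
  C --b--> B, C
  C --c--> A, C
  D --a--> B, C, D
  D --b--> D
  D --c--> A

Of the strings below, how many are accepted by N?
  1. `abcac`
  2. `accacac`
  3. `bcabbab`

`abcac`: accepted
`accacac`: accepted
`bcabbab`: accepted

3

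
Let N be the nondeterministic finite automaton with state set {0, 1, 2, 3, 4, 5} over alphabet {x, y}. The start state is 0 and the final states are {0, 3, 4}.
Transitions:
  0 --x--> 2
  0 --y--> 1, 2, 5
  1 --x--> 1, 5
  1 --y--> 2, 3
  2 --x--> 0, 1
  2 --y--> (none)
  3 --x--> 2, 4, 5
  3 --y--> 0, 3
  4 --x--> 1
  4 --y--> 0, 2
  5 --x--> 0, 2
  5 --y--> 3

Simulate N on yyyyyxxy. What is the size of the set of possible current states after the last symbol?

4

Start: {0}
read y: {1, 2, 5}
read y: {2, 3}
read y: {0, 3}
read y: {0, 1, 2, 3, 5}
read y: {0, 1, 2, 3, 5}
read x: {0, 1, 2, 4, 5}
read x: {0, 1, 2, 5}
read y: {1, 2, 3, 5}
Final reachable set {1, 2, 3, 5} has 4 states.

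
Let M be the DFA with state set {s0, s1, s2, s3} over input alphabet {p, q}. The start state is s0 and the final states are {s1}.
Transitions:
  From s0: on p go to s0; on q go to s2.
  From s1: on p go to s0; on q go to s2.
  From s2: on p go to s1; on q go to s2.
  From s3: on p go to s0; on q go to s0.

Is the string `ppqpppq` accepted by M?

rejected

s0 --p--> s0
s0 --p--> s0
s0 --q--> s2
s2 --p--> s1
s1 --p--> s0
s0 --p--> s0
s0 --q--> s2
End in state s2, which is not an accepting state.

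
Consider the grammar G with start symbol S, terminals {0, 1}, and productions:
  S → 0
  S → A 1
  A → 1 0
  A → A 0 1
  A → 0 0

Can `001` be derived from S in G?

S ⇒ A1 ⇒ 001

yes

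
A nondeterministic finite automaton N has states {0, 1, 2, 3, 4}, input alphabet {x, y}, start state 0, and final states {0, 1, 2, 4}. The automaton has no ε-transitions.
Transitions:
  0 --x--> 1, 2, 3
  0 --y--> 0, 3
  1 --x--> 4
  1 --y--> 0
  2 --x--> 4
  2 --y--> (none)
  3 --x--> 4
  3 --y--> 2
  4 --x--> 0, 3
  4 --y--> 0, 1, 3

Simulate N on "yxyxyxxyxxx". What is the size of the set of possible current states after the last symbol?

5

Start: {0}
read y: {0, 3}
read x: {1, 2, 3, 4}
read y: {0, 1, 2, 3}
read x: {1, 2, 3, 4}
read y: {0, 1, 2, 3}
read x: {1, 2, 3, 4}
read x: {0, 3, 4}
read y: {0, 1, 2, 3}
read x: {1, 2, 3, 4}
read x: {0, 3, 4}
read x: {0, 1, 2, 3, 4}
Final reachable set {0, 1, 2, 3, 4} has 5 states.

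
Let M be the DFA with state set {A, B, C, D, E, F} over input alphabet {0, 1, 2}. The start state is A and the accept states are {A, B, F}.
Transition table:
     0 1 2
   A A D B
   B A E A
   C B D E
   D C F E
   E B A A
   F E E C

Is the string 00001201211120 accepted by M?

accepted

A --0--> A
A --0--> A
A --0--> A
A --0--> A
A --1--> D
D --2--> E
E --0--> B
B --1--> E
E --2--> A
A --1--> D
D --1--> F
F --1--> E
E --2--> A
A --0--> A
End in state A, which is an accepting state.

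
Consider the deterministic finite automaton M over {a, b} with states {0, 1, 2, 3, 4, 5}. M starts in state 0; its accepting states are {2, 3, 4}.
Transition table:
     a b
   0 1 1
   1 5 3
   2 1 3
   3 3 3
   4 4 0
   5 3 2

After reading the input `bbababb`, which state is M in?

0 --b--> 1
1 --b--> 3
3 --a--> 3
3 --b--> 3
3 --a--> 3
3 --b--> 3
3 --b--> 3

3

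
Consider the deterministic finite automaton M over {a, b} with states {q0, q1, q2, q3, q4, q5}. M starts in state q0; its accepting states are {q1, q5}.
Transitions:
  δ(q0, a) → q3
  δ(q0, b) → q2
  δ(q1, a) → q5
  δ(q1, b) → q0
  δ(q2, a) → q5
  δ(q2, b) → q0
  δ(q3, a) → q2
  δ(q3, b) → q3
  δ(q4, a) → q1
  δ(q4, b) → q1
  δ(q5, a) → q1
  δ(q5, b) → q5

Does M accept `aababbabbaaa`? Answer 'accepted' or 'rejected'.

accepted

q0 --a--> q3
q3 --a--> q2
q2 --b--> q0
q0 --a--> q3
q3 --b--> q3
q3 --b--> q3
q3 --a--> q2
q2 --b--> q0
q0 --b--> q2
q2 --a--> q5
q5 --a--> q1
q1 --a--> q5
End in state q5, which is an accepting state.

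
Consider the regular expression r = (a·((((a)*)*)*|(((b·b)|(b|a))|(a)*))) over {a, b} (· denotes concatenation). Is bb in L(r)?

no

No split of bb into u·v has a matching u and ((((a)*)*)*|(((b·b)|(b|a))|(a)*)) matching v.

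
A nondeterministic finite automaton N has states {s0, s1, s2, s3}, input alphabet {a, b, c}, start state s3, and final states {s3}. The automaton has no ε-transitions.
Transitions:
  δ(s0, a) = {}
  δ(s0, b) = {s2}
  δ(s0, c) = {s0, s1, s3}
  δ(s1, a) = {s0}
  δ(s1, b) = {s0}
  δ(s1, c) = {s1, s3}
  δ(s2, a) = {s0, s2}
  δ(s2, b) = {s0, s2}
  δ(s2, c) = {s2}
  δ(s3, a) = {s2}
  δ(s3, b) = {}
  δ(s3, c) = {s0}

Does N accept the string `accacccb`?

Start: {s3}
read a: {s2}
read c: {s2}
read c: {s2}
read a: {s0, s2}
read c: {s0, s1, s2, s3}
read c: {s0, s1, s2, s3}
read c: {s0, s1, s2, s3}
read b: {s0, s2}
Reachable ∩ accepting = {} — empty.

rejected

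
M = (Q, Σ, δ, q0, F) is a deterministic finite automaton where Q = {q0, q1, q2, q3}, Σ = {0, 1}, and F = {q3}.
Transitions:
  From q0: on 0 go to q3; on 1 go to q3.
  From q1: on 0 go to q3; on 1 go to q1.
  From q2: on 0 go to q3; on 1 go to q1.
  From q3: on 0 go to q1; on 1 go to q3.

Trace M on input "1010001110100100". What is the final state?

q1

q0 --1--> q3
q3 --0--> q1
q1 --1--> q1
q1 --0--> q3
q3 --0--> q1
q1 --0--> q3
q3 --1--> q3
q3 --1--> q3
q3 --1--> q3
q3 --0--> q1
q1 --1--> q1
q1 --0--> q3
q3 --0--> q1
q1 --1--> q1
q1 --0--> q3
q3 --0--> q1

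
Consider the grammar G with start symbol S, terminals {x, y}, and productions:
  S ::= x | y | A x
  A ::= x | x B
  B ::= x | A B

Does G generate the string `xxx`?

S ⇒ Ax ⇒ xBx ⇒ xxx

yes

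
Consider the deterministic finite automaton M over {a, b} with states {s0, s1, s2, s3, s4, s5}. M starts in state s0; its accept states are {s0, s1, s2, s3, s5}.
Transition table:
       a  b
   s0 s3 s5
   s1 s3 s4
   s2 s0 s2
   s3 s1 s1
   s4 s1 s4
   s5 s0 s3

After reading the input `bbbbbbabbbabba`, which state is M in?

s1

s0 --b--> s5
s5 --b--> s3
s3 --b--> s1
s1 --b--> s4
s4 --b--> s4
s4 --b--> s4
s4 --a--> s1
s1 --b--> s4
s4 --b--> s4
s4 --b--> s4
s4 --a--> s1
s1 --b--> s4
s4 --b--> s4
s4 --a--> s1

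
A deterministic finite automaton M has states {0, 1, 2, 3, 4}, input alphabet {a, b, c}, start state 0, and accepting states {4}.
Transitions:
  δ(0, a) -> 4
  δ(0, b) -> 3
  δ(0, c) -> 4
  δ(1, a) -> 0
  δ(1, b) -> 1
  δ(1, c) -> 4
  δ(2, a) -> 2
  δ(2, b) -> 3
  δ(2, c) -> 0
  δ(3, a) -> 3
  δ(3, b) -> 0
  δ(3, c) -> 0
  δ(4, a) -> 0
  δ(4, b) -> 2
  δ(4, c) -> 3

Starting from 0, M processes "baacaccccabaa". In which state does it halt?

0

0 --b--> 3
3 --a--> 3
3 --a--> 3
3 --c--> 0
0 --a--> 4
4 --c--> 3
3 --c--> 0
0 --c--> 4
4 --c--> 3
3 --a--> 3
3 --b--> 0
0 --a--> 4
4 --a--> 0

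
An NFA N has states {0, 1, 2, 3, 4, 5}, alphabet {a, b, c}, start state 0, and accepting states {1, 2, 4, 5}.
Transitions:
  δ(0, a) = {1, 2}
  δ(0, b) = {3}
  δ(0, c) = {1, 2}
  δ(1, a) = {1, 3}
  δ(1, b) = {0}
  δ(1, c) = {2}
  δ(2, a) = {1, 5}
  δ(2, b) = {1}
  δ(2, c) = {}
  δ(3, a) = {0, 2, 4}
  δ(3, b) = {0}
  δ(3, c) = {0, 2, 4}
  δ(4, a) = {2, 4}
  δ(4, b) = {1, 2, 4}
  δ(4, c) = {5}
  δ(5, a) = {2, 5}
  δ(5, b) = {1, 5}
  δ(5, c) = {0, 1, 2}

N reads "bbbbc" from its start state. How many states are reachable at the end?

2

Start: {0}
read b: {3}
read b: {0}
read b: {3}
read b: {0}
read c: {1, 2}
Final reachable set {1, 2} has 2 states.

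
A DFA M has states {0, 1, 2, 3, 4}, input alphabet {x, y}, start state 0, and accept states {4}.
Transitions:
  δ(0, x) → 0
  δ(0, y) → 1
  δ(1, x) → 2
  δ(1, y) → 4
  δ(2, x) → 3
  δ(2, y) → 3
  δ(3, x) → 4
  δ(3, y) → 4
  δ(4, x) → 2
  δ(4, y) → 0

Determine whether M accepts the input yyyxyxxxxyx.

accepted

0 --y--> 1
1 --y--> 4
4 --y--> 0
0 --x--> 0
0 --y--> 1
1 --x--> 2
2 --x--> 3
3 --x--> 4
4 --x--> 2
2 --y--> 3
3 --x--> 4
End in state 4, which is an accepting state.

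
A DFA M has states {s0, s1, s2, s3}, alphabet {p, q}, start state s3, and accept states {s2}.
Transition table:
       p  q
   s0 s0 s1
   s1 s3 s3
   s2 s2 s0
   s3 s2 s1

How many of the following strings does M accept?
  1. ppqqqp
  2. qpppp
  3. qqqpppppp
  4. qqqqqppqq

3

ppqqqp: accepted
qpppp: accepted
qqqpppppp: accepted
qqqqqppqq: rejected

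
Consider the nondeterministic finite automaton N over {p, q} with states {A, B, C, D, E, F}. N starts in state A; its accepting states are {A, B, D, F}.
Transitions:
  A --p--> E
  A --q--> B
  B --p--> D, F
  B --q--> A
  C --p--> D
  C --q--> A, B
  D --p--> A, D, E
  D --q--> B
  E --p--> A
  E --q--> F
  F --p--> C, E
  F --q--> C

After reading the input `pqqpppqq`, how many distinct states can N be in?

Start: {A}
read p: {E}
read q: {F}
read q: {C}
read p: {D}
read p: {A, D, E}
read p: {A, D, E}
read q: {B, F}
read q: {A, C}
Final reachable set {A, C} has 2 states.

2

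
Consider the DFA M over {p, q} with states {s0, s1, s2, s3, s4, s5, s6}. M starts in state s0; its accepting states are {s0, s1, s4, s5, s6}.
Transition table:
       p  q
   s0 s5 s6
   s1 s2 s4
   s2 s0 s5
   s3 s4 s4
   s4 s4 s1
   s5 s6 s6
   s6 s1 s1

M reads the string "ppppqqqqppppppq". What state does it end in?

s1

s0 --p--> s5
s5 --p--> s6
s6 --p--> s1
s1 --p--> s2
s2 --q--> s5
s5 --q--> s6
s6 --q--> s1
s1 --q--> s4
s4 --p--> s4
s4 --p--> s4
s4 --p--> s4
s4 --p--> s4
s4 --p--> s4
s4 --p--> s4
s4 --q--> s1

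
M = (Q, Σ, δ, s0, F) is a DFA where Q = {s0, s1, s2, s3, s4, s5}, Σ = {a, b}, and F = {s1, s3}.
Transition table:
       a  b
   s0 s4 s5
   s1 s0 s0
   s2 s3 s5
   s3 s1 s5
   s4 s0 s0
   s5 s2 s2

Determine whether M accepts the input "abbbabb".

rejected

s0 --a--> s4
s4 --b--> s0
s0 --b--> s5
s5 --b--> s2
s2 --a--> s3
s3 --b--> s5
s5 --b--> s2
End in state s2, which is not an accepting state.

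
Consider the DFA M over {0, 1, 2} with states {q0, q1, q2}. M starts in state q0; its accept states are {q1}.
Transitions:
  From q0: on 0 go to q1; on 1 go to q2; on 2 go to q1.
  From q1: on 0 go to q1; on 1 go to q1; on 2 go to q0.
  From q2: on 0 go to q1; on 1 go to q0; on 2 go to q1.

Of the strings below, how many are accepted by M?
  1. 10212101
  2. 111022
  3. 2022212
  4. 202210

4

10212101: accepted
111022: accepted
2022212: accepted
202210: accepted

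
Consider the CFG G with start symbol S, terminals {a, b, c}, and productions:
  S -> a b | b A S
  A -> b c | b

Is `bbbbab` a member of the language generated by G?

S ⇒ bAS ⇒ bbS ⇒ bbbAS ⇒ bbbbS ⇒ bbbbab

yes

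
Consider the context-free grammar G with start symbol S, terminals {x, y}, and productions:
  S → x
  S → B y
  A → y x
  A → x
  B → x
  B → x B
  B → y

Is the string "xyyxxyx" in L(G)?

no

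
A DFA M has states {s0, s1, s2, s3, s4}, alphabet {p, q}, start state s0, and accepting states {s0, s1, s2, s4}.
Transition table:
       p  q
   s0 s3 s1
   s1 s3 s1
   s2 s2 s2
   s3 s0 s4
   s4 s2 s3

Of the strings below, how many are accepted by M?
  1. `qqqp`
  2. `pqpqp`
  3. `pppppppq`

2

`qqqp`: rejected
`pqpqp`: accepted
`pppppppq`: accepted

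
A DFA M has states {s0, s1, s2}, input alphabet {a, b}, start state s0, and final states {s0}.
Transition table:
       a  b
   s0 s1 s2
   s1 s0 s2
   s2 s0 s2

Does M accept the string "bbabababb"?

s0 --b--> s2
s2 --b--> s2
s2 --a--> s0
s0 --b--> s2
s2 --a--> s0
s0 --b--> s2
s2 --a--> s0
s0 --b--> s2
s2 --b--> s2
End in state s2, which is not an accepting state.

rejected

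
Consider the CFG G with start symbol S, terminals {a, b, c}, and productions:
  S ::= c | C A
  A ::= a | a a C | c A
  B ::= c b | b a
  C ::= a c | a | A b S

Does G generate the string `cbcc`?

no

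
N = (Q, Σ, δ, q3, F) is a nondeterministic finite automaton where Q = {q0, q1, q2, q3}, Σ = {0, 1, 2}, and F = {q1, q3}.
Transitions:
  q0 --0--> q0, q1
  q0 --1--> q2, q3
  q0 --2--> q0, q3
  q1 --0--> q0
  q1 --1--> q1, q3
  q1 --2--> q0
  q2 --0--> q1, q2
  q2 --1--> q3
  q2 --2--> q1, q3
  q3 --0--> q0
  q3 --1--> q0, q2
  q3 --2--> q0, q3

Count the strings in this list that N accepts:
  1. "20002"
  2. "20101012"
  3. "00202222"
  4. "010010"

"20002": accepted
"20101012": accepted
"00202222": accepted
"010010": accepted

4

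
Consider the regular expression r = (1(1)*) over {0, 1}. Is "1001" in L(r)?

no

No split of 1001 into u·v has 1 matching u and (1)* matching v.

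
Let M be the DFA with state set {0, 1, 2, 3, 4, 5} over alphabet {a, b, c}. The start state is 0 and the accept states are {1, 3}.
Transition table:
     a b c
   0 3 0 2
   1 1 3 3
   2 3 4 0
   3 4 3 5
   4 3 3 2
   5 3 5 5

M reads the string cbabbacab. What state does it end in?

0 --c--> 2
2 --b--> 4
4 --a--> 3
3 --b--> 3
3 --b--> 3
3 --a--> 4
4 --c--> 2
2 --a--> 3
3 --b--> 3

3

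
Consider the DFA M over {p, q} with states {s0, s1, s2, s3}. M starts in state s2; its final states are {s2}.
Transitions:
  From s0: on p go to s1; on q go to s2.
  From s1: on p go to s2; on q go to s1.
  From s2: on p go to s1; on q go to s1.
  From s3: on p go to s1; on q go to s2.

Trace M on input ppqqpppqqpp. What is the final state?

s1

s2 --p--> s1
s1 --p--> s2
s2 --q--> s1
s1 --q--> s1
s1 --p--> s2
s2 --p--> s1
s1 --p--> s2
s2 --q--> s1
s1 --q--> s1
s1 --p--> s2
s2 --p--> s1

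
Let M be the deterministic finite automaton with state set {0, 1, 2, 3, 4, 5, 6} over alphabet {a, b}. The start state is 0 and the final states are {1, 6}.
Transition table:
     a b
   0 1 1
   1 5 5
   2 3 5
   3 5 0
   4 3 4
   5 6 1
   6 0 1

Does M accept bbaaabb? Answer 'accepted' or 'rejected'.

accepted

0 --b--> 1
1 --b--> 5
5 --a--> 6
6 --a--> 0
0 --a--> 1
1 --b--> 5
5 --b--> 1
End in state 1, which is an accepting state.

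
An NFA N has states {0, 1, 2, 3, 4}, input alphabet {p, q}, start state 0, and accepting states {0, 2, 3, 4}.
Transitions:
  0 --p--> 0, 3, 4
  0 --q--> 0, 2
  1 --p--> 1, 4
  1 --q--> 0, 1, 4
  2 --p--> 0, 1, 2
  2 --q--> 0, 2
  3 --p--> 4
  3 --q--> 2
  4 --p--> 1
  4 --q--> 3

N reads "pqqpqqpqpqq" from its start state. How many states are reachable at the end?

Start: {0}
read p: {0, 3, 4}
read q: {0, 2, 3}
read q: {0, 2}
read p: {0, 1, 2, 3, 4}
read q: {0, 1, 2, 3, 4}
read q: {0, 1, 2, 3, 4}
read p: {0, 1, 2, 3, 4}
read q: {0, 1, 2, 3, 4}
read p: {0, 1, 2, 3, 4}
read q: {0, 1, 2, 3, 4}
read q: {0, 1, 2, 3, 4}
Final reachable set {0, 1, 2, 3, 4} has 5 states.

5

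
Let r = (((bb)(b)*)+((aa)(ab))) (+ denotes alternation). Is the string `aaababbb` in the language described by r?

Neither ((bb)(b)*) nor ((aa)(ab)) matches aaababbb.

no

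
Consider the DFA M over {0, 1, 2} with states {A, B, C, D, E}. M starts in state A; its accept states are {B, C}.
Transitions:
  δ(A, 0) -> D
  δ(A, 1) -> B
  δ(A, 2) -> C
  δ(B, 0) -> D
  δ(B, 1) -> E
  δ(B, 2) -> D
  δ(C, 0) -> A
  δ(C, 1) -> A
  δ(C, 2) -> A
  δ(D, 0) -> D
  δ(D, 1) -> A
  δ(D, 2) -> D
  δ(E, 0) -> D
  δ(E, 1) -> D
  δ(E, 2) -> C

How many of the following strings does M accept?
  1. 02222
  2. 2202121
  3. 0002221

0

02222: rejected
2202121: rejected
0002221: rejected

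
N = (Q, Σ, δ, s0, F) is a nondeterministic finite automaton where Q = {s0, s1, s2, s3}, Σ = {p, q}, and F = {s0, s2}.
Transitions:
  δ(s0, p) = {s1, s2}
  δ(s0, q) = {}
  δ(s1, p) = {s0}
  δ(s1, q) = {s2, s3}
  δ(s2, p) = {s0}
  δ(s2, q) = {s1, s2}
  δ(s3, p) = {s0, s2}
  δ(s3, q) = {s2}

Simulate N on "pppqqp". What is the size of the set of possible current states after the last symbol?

Start: {s0}
read p: {s1, s2}
read p: {s0}
read p: {s1, s2}
read q: {s1, s2, s3}
read q: {s1, s2, s3}
read p: {s0, s2}
Final reachable set {s0, s2} has 2 states.

2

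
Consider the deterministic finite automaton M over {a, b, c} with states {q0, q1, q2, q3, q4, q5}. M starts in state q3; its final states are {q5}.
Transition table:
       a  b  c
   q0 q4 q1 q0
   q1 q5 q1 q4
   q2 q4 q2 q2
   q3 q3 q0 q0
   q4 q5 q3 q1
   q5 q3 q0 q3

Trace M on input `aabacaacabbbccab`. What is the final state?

q0

q3 --a--> q3
q3 --a--> q3
q3 --b--> q0
q0 --a--> q4
q4 --c--> q1
q1 --a--> q5
q5 --a--> q3
q3 --c--> q0
q0 --a--> q4
q4 --b--> q3
q3 --b--> q0
q0 --b--> q1
q1 --c--> q4
q4 --c--> q1
q1 --a--> q5
q5 --b--> q0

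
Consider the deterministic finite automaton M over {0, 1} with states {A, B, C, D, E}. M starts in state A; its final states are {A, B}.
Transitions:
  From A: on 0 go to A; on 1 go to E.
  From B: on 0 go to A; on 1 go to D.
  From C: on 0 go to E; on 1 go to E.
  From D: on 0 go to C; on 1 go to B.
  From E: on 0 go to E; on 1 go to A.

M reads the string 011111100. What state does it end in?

A --0--> A
A --1--> E
E --1--> A
A --1--> E
E --1--> A
A --1--> E
E --1--> A
A --0--> A
A --0--> A

A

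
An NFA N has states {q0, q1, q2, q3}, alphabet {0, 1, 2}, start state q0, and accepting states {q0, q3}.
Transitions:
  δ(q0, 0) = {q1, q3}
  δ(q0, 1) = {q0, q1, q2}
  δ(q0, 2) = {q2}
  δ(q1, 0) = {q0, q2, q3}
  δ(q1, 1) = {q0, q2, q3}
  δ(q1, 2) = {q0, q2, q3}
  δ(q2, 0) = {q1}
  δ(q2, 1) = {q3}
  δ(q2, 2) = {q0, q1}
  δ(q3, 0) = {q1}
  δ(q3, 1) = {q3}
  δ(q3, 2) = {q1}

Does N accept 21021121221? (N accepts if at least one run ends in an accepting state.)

Start: {q0}
read 2: {q2}
read 1: {q3}
read 0: {q1}
read 2: {q0, q2, q3}
read 1: {q0, q1, q2, q3}
read 1: {q0, q1, q2, q3}
read 2: {q0, q1, q2, q3}
read 1: {q0, q1, q2, q3}
read 2: {q0, q1, q2, q3}
read 2: {q0, q1, q2, q3}
read 1: {q0, q1, q2, q3}
Reachable ∩ accepting = {q0, q3} — nonempty.

accepted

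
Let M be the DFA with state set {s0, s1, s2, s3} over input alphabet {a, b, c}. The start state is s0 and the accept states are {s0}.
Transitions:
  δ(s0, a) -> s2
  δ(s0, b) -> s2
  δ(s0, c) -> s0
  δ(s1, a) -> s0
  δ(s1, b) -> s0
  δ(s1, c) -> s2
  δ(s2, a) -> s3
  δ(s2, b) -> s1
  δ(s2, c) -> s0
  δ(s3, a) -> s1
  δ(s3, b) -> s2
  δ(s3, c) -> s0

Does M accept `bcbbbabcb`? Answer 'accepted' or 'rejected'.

s0 --b--> s2
s2 --c--> s0
s0 --b--> s2
s2 --b--> s1
s1 --b--> s0
s0 --a--> s2
s2 --b--> s1
s1 --c--> s2
s2 --b--> s1
End in state s1, which is not an accepting state.

rejected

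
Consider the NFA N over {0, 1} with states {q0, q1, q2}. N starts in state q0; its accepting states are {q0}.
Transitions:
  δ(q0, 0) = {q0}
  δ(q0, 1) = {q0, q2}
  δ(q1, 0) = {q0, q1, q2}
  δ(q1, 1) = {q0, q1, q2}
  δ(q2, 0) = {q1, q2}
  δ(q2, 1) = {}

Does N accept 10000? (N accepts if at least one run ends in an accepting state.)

Start: {q0}
read 1: {q0, q2}
read 0: {q0, q1, q2}
read 0: {q0, q1, q2}
read 0: {q0, q1, q2}
read 0: {q0, q1, q2}
Reachable ∩ accepting = {q0} — nonempty.

accepted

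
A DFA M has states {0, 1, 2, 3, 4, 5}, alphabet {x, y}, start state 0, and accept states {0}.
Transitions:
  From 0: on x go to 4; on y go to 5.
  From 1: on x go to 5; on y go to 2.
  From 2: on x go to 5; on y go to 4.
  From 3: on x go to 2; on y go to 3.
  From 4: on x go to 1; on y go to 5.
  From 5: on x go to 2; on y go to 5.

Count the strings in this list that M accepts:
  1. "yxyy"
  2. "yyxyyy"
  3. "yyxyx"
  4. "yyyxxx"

0

"yxyy": rejected
"yyxyyy": rejected
"yyxyx": rejected
"yyyxxx": rejected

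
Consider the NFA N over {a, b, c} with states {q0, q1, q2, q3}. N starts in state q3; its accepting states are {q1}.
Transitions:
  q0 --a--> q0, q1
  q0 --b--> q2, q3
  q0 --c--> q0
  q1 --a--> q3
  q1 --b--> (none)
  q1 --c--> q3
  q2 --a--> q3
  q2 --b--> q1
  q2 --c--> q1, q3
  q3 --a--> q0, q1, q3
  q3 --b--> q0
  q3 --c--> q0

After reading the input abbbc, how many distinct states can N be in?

3

Start: {q3}
read a: {q0, q1, q3}
read b: {q0, q2, q3}
read b: {q0, q1, q2, q3}
read b: {q0, q1, q2, q3}
read c: {q0, q1, q3}
Final reachable set {q0, q1, q3} has 3 states.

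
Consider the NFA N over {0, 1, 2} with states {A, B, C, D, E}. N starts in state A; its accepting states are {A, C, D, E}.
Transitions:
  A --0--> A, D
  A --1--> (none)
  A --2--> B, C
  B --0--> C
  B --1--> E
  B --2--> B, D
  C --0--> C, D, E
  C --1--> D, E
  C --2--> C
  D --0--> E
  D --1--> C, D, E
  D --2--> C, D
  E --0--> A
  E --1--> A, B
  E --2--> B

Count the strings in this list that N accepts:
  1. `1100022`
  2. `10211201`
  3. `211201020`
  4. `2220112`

`1100022`: rejected
`10211201`: rejected
`211201020`: accepted
`2220112`: accepted

2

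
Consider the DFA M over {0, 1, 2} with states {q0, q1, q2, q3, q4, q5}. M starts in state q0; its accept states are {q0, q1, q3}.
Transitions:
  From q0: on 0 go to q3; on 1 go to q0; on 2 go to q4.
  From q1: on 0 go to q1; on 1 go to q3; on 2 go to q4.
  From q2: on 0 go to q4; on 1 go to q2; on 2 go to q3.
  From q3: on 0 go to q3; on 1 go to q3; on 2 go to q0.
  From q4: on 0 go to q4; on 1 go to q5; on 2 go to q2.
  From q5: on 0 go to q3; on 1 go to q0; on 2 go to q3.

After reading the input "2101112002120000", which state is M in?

q0 --2--> q4
q4 --1--> q5
q5 --0--> q3
q3 --1--> q3
q3 --1--> q3
q3 --1--> q3
q3 --2--> q0
q0 --0--> q3
q3 --0--> q3
q3 --2--> q0
q0 --1--> q0
q0 --2--> q4
q4 --0--> q4
q4 --0--> q4
q4 --0--> q4
q4 --0--> q4

q4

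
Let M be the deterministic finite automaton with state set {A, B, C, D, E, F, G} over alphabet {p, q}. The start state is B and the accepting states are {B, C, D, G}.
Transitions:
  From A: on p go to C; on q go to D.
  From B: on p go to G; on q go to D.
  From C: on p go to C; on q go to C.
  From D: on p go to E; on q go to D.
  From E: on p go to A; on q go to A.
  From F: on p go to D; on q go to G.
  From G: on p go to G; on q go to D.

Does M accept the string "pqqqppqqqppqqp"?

rejected

B --p--> G
G --q--> D
D --q--> D
D --q--> D
D --p--> E
E --p--> A
A --q--> D
D --q--> D
D --q--> D
D --p--> E
E --p--> A
A --q--> D
D --q--> D
D --p--> E
End in state E, which is not an accepting state.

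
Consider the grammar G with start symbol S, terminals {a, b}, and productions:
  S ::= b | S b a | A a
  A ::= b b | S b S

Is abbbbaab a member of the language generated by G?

no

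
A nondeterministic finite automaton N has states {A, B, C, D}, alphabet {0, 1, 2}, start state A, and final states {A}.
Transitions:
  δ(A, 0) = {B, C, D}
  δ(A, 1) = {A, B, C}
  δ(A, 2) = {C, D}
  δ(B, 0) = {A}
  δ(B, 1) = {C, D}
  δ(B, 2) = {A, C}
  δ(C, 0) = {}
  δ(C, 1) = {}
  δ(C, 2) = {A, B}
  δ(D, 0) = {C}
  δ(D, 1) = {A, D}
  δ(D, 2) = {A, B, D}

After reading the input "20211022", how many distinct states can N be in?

4

Start: {A}
read 2: {C, D}
read 0: {C}
read 2: {A, B}
read 1: {A, B, C, D}
read 1: {A, B, C, D}
read 0: {A, B, C, D}
read 2: {A, B, C, D}
read 2: {A, B, C, D}
Final reachable set {A, B, C, D} has 4 states.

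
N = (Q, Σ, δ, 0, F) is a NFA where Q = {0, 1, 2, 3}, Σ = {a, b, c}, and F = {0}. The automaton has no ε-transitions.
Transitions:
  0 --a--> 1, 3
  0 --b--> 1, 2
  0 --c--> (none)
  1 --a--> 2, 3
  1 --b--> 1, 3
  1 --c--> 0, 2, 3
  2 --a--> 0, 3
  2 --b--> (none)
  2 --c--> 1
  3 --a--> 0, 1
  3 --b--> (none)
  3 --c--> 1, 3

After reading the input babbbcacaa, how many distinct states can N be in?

4

Start: {0}
read b: {1, 2}
read a: {0, 2, 3}
read b: {1, 2}
read b: {1, 3}
read b: {1, 3}
read c: {0, 1, 2, 3}
read a: {0, 1, 2, 3}
read c: {0, 1, 2, 3}
read a: {0, 1, 2, 3}
read a: {0, 1, 2, 3}
Final reachable set {0, 1, 2, 3} has 4 states.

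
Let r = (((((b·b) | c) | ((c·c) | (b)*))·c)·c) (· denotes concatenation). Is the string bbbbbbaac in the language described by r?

no

No split of bbbbbbaac into u·v has ((((b·b)|c)|((c·c)|(b)*))·c) matching u and c matching v.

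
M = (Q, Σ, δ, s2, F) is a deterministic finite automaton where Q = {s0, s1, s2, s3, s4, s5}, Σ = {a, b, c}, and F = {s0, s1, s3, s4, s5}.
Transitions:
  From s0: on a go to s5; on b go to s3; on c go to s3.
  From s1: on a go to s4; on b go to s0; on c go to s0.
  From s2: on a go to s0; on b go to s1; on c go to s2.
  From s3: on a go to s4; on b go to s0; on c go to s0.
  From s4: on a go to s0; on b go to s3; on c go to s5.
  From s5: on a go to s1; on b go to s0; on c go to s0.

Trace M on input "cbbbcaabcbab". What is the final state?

s2 --c--> s2
s2 --b--> s1
s1 --b--> s0
s0 --b--> s3
s3 --c--> s0
s0 --a--> s5
s5 --a--> s1
s1 --b--> s0
s0 --c--> s3
s3 --b--> s0
s0 --a--> s5
s5 --b--> s0

s0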